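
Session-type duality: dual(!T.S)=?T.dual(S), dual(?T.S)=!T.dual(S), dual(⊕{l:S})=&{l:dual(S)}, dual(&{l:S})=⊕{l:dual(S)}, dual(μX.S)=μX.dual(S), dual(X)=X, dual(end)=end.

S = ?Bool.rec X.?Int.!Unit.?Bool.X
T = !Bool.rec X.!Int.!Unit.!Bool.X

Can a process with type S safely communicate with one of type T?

?Bool | !Bool  ✓
  rec X | rec X  ✓ (μ self-dual)
    ?Int | !Int  ✓
      !Unit | !Unit  ✗ same direction on both sides — not dual

NO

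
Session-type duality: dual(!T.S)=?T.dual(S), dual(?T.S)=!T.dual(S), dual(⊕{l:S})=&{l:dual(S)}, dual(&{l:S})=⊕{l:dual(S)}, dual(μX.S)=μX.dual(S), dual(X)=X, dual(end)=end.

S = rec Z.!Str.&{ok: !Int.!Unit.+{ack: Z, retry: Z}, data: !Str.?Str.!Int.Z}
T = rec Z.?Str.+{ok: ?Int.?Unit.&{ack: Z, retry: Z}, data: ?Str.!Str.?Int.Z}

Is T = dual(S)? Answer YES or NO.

YES

rec Z ‖ rec Z  match (rec unchanged)
  !Str ‖ ?Str  match
    &{ok,data} ‖ +{ok,data}  match label sets agree
      • ok:
        !Int ‖ ?Int  match
          !Unit ‖ ?Unit  match
            +{ack,retry} ‖ &{ack,retry}  match label sets agree
              • ack:
                Z ‖ Z  match
              • retry:
                Z ‖ Z  match
      • data:
        !Str ‖ ?Str  match
          ?Str ‖ !Str  match
            !Int ‖ ?Int  match
              Z ‖ Z  match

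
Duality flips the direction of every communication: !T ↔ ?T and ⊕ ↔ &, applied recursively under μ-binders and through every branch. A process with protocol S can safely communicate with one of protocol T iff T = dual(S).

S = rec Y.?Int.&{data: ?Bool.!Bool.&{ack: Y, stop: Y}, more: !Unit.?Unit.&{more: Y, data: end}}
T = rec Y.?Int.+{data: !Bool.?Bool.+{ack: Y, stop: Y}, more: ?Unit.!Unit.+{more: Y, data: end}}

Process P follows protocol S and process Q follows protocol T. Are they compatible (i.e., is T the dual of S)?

rec Y vs rec Y  ✓ (μ self-dual)
  ?Int vs ?Int  ✗ same direction on both sides — not dual

NO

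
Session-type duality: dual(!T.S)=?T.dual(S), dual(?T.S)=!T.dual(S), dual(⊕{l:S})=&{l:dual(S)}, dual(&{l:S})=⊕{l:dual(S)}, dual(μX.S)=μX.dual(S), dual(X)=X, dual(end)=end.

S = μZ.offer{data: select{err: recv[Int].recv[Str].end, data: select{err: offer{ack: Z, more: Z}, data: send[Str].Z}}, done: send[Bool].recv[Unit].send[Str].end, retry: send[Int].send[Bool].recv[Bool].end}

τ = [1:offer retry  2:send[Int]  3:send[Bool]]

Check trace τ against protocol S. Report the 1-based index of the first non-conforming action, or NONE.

NONE

@1 offer retry  match  state: send[Int].send[Bool].recv[Bool].end
@2 send[Int]  match  state: send[Bool].recv[Bool].end
@3 send[Bool]  match  state: recv[Bool].end
τ conforms to S (length 3)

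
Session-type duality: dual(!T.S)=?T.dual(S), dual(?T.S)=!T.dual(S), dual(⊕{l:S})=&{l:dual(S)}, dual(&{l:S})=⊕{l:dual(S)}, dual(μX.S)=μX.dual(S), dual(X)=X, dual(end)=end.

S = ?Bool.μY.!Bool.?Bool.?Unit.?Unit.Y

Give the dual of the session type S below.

?Bool ↦ !Bool
  μY ↦ μY  (binder kept)
    !Bool ↦ ?Bool
      ?Bool ↦ !Bool
        ?Unit ↦ !Unit
          ?Unit ↦ !Unit
            dual(Y) = Y

!Bool.μY.?Bool.!Bool.!Unit.!Unit.Y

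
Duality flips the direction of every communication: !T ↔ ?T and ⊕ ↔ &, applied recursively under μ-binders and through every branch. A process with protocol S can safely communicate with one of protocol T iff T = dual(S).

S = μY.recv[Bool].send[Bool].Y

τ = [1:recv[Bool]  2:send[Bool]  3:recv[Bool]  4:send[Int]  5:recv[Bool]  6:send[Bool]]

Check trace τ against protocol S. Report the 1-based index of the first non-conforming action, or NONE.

@1 recv[Bool]  ok  cont: send[Bool].μY.…
@2 send[Bool]  ok  cont: μY.…
@3 recv[Bool]  ok  cont: send[Bool].μY.…
@4 got send[Int], protocol expects send[Bool]  ✗

4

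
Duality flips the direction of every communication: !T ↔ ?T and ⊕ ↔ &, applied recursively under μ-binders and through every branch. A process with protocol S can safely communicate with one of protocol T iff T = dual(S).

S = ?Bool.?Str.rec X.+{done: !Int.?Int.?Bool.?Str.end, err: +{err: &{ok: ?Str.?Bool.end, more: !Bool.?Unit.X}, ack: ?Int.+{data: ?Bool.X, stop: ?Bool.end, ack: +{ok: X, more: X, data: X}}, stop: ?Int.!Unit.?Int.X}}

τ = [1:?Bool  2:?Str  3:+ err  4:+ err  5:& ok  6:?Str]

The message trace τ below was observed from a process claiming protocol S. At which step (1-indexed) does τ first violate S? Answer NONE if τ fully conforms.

step 1: ?Bool  ✓  now at ?Str.rec X.…
step 2: ?Str  ✓  now at rec X.…
step 3: + err  ✓  now at +{err: &{ok: ?Str.?Bool.end, more: !Bool.?Unit.rec X.…}, ack: ?Int.+{data: ?Bool.rec X.…, stop: ?Bool.end, ack: +{ok: rec X.…, more: rec X.…, data: rec X.…}}, stop: ?Int.!Unit.?Int.rec X.…}
step 4: + err  ✓  now at &{ok: ?Str.?Bool.end, more: !Bool.?Unit.rec X.…}
step 5: & ok  ✓  now at ?Str.?Bool.end
step 6: ?Str  ✓  now at ?Bool.end
τ conforms to S (length 6)

NONE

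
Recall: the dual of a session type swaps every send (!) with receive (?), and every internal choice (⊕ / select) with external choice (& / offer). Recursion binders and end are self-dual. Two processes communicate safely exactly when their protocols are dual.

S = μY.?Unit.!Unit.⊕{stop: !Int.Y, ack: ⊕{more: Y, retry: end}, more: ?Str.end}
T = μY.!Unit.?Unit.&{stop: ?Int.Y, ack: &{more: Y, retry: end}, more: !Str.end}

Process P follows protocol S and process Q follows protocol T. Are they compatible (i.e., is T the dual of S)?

YES

μY | μY  match (μ self-dual)
  ?Unit | !Unit  match
    !Unit | ?Unit  match
      ⊕{stop,ack,more} | &{stop,ack,more}  match labels match
        [stop]
          !Int | ?Int  match
            Y | Y  match
        [ack]
          ⊕{more,retry} | &{more,retry}  match labels match
            [more]
              Y | Y  match
            [retry]
              end | end  match
        [more]
          ?Str | !Str  match
            end | end  match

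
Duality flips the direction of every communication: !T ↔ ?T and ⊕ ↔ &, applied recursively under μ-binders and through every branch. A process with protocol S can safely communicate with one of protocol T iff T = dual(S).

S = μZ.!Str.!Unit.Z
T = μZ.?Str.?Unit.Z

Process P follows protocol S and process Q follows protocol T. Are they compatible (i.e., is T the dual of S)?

YES

μZ ‖ μZ  match (μ self-dual)
  !Str ‖ ?Str  match
    !Unit ‖ ?Unit  match
      Z ‖ Z  match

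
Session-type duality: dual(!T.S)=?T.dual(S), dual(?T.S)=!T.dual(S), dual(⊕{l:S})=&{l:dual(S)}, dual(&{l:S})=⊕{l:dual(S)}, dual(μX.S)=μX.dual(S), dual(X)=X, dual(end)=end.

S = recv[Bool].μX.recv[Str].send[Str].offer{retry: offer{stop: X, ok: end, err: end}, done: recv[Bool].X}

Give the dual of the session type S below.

send[Bool].μX.send[Str].recv[Str].select{retry: select{stop: X, ok: end, err: end}, done: send[Bool].X}

recv[Bool] ↦ send[Bool]
  μX ↦ μX  (μ self-dual)
    recv[Str] ↦ send[Str]
      send[Str] ↦ recv[Str]
        offer{retry,done} ↦ select{retry,done}  (&→⊕)
          case retry:
            offer{stop,ok,err} ↦ select{stop,ok,err}  (&→⊕)
              case stop:
                X self-dual
              case ok:
                end self-dual
              case err:
                end self-dual
          case done:
            recv[Bool] ↦ send[Bool]
              X self-dual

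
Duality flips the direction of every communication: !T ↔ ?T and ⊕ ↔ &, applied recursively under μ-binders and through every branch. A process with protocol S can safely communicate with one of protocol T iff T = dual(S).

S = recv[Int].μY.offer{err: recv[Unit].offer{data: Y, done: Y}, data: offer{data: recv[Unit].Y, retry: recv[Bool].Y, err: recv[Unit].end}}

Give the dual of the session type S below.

send[Int].μY.select{err: send[Unit].select{data: Y, done: Y}, data: select{data: send[Unit].Y, retry: send[Bool].Y, err: send[Unit].end}}

recv[Int] ↦ send[Int]
  μY ↦ μY  (binder kept)
    offer{err,data} ↦ select{err,data}  (external→internal)
      [err]
        recv[Unit] ↦ send[Unit]
          offer{data,done} ↦ select{data,done}  (external→internal)
            [data]
              Y self-dual
            [done]
              Y self-dual
      [data]
        offer{data,retry,err} ↦ select{data,retry,err}  (external→internal)
          [data]
            recv[Unit] ↦ send[Unit]
              Y self-dual
          [retry]
            recv[Bool] ↦ send[Bool]
              Y self-dual
          [err]
            recv[Unit] ↦ send[Unit]
              end self-dual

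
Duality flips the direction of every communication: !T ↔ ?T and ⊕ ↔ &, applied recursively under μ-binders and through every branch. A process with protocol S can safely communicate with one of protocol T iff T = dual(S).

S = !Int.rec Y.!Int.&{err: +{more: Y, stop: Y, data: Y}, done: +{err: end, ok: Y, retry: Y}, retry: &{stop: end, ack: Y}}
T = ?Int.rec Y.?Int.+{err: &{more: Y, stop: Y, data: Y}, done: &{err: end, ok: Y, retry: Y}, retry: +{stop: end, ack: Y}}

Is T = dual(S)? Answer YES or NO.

YES

!Int | ?Int  ok
  rec Y | rec Y  ok (binder kept)
    !Int | ?Int  ok
      &{err,done,retry} | +{err,done,retry}  ok labels match
        case err:
          +{more,stop,data} | &{more,stop,data}  ok labels match
            case more:
              Y | Y  ok
            case stop:
              Y | Y  ok
            case data:
              Y | Y  ok
        case done:
          +{err,ok,retry} | &{err,ok,retry}  ok labels match
            case err:
              end | end  ok
            case ok:
              Y | Y  ok
            case retry:
              Y | Y  ok
        case retry:
          &{stop,ack} | +{stop,ack}  ok labels match
            case stop:
              end | end  ok
            case ack:
              Y | Y  ok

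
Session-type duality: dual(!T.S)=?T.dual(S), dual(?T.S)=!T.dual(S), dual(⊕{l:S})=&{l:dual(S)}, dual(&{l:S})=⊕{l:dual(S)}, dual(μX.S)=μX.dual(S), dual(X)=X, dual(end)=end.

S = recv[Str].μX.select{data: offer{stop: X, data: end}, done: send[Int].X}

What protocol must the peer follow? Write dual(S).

recv[Str] = send[Str]
  μX = μX  (μ self-dual)
    select{data,done} = offer{data,done}  (internal→external)
      [data]
        offer{stop,data} = select{stop,data}  (&→⊕)
          [stop]
            X self-dual
          [data]
            end self-dual
      [done]
        send[Int] = recv[Int]
          X self-dual

send[Str].μX.offer{data: select{stop: X, data: end}, done: recv[Int].X}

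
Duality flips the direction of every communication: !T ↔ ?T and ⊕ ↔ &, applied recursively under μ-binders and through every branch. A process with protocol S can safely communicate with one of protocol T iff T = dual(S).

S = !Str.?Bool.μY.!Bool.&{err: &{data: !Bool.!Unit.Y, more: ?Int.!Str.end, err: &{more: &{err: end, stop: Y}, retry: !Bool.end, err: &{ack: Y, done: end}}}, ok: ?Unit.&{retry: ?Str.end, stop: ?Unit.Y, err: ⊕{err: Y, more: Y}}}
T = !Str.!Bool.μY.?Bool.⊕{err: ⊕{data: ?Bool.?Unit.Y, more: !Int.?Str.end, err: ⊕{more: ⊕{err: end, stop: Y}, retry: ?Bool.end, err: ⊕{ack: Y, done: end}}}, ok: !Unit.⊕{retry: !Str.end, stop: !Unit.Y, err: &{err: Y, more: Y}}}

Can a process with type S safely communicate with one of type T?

NO

!Str vs !Str  ✗ same direction on both sides — not dual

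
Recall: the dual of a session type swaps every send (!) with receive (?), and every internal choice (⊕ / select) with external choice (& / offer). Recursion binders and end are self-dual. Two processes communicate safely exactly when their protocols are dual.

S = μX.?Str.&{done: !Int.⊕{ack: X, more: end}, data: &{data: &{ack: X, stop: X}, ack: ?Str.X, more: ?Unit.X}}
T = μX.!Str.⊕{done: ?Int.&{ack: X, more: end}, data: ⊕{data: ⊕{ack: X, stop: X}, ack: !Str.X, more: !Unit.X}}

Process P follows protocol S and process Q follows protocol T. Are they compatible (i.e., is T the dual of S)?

μX ‖ μX  ✓ (binder kept)
  ?Str ‖ !Str  ✓
    &{done,data} ‖ ⊕{done,data}  ✓ labels match
      case done:
        !Int ‖ ?Int  ✓
          ⊕{ack,more} ‖ &{ack,more}  ✓ labels match
            case ack:
              X ‖ X  ✓
            case more:
              end ‖ end  ✓
      case data:
        &{data,ack,more} ‖ ⊕{data,ack,more}  ✓ labels match
          case data:
            &{ack,stop} ‖ ⊕{ack,stop}  ✓ labels match
              case ack:
                X ‖ X  ✓
              case stop:
                X ‖ X  ✓
          case ack:
            ?Str ‖ !Str  ✓
              X ‖ X  ✓
          case more:
            ?Unit ‖ !Unit  ✓
              X ‖ X  ✓

YES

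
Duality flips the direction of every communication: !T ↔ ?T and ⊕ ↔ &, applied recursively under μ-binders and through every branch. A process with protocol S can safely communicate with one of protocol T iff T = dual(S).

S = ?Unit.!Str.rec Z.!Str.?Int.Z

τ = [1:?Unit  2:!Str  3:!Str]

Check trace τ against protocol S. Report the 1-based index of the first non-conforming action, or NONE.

NONE

[1] ?Unit  ok  cont: !Str.rec Z.…
[2] !Str  ok  cont: rec Z.…
[3] !Str  ok  cont: ?Int.rec Z.…
trace exhausted — no violation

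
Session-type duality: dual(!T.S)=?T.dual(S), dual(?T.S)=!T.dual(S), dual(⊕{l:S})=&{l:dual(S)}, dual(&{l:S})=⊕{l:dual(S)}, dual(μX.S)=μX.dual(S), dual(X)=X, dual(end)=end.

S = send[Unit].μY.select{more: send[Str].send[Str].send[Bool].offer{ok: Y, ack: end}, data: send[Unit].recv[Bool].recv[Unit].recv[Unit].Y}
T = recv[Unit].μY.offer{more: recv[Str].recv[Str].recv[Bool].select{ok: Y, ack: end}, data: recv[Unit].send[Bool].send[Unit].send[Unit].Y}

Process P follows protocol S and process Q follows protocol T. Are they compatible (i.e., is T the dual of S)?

send[Unit] vs recv[Unit]  match
  μY vs μY  match (binder kept)
    select{more,data} vs offer{more,data}  match labels match
      [more]
        send[Str] vs recv[Str]  match
          send[Str] vs recv[Str]  match
            send[Bool] vs recv[Bool]  match
              offer{ok,ack} vs select{ok,ack}  match labels match
                [ok]
                  Y vs Y  match
                [ack]
                  end vs end  match
      [data]
        send[Unit] vs recv[Unit]  match
          recv[Bool] vs send[Bool]  match
            recv[Unit] vs send[Unit]  match
              recv[Unit] vs send[Unit]  match
                Y vs Y  match

YES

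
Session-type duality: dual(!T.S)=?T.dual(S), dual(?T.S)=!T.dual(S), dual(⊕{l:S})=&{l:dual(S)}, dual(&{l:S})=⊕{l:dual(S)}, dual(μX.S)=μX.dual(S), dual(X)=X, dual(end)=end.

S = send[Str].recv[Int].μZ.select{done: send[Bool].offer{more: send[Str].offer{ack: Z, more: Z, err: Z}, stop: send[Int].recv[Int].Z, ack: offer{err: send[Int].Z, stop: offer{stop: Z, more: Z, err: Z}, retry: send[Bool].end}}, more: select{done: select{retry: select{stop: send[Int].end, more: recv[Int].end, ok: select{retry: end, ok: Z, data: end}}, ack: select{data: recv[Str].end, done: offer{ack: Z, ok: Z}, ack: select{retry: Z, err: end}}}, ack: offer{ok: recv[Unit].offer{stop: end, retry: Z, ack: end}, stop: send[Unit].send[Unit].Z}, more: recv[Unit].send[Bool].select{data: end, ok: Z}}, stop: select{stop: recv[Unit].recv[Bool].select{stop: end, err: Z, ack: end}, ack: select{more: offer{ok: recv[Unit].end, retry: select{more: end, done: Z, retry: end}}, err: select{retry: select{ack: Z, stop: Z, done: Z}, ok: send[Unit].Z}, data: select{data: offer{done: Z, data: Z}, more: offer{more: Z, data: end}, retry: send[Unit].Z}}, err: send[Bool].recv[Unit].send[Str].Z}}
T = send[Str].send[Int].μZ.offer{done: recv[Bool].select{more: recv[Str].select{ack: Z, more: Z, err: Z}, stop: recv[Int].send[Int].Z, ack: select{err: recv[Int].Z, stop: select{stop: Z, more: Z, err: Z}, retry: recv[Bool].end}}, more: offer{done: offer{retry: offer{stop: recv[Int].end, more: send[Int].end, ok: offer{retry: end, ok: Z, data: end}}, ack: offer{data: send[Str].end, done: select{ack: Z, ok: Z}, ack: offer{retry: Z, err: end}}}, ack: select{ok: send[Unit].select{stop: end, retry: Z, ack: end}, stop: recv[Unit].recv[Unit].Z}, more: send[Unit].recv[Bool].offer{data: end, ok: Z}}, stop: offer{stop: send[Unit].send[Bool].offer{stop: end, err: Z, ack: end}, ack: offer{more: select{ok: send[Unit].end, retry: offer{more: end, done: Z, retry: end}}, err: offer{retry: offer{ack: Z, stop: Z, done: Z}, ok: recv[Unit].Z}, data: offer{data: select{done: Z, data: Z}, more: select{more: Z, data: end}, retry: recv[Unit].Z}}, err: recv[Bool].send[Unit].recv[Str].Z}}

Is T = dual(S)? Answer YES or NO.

send[Str] vs send[Str]  ✗ same direction on both sides — not dual

NO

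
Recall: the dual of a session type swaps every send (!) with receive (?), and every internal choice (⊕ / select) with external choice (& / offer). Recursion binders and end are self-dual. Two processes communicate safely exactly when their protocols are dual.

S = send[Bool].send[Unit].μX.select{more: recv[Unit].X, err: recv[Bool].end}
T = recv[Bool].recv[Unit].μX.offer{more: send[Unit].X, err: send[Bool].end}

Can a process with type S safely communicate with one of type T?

YES

send[Bool] vs recv[Bool]  match
  send[Unit] vs recv[Unit]  match
    μX vs μX  match (μ self-dual)
      select{more,err} vs offer{more,err}  match same labels
        • more:
          recv[Unit] vs send[Unit]  match
            X vs X  match
        • err:
          recv[Bool] vs send[Bool]  match
            end vs end  match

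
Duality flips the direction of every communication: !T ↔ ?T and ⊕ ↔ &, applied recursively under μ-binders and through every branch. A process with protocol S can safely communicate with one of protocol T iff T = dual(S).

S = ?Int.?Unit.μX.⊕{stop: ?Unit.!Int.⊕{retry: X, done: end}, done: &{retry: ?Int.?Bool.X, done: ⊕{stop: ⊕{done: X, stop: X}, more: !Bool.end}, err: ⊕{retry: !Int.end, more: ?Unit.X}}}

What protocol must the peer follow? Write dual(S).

?Int → !Int
  ?Unit → !Unit
    μX → μX  (μ self-dual)
      ⊕{stop,done} → &{stop,done}  (⊕→&)
        case stop:
          ?Unit → !Unit
            !Int → ?Int
              ⊕{retry,done} → &{retry,done}  (⊕→&)
                case retry:
                  X ↦ X
                case done:
                  end ↦ end
        case done:
          &{retry,done,err} → ⊕{retry,done,err}  (offer→select)
            case retry:
              ?Int → !Int
                ?Bool → !Bool
                  X ↦ X
            case done:
              ⊕{stop,more} → &{stop,more}  (⊕→&)
                case stop:
                  ⊕{done,stop} → &{done,stop}  (⊕→&)
                    case done:
                      X ↦ X
                    case stop:
                      X ↦ X
                case more:
                  !Bool → ?Bool
                    end ↦ end
            case err:
              ⊕{retry,more} → &{retry,more}  (⊕→&)
                case retry:
                  !Int → ?Int
                    end ↦ end
                case more:
                  ?Unit → !Unit
                    X ↦ X

!Int.!Unit.μX.&{stop: !Unit.?Int.&{retry: X, done: end}, done: ⊕{retry: !Int.!Bool.X, done: &{stop: &{done: X, stop: X}, more: ?Bool.end}, err: &{retry: ?Int.end, more: !Unit.X}}}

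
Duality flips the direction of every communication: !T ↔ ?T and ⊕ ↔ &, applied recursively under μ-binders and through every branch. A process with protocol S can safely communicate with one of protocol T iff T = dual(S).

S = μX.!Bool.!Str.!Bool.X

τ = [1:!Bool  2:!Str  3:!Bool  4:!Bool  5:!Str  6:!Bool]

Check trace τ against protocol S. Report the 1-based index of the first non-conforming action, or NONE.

NONE

[1] !Bool  ✓  state: !Str.!Bool.μX.…
[2] !Str  ✓  state: !Bool.μX.…
[3] !Bool  ✓  state: μX.…
[4] !Bool  ✓  state: !Str.!Bool.μX.…
[5] !Str  ✓  state: !Bool.μX.…
[6] !Bool  ✓  state: μX.…
all 6 steps conform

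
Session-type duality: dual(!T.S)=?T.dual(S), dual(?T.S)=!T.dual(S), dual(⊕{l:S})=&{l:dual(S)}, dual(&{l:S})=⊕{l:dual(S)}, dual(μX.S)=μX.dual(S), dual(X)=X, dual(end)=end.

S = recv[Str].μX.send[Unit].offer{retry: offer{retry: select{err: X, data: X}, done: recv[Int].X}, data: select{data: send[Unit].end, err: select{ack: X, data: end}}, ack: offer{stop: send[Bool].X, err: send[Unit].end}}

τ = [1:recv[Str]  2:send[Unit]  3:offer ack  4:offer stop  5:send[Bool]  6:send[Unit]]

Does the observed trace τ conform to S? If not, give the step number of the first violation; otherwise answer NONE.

NONE

@1 recv[Str]  ✓  residual = μX.…
@2 send[Unit]  ✓  residual = offer{retry: offer{retry: select{err: μX.…, data: μX.…}, done: recv[Int].μX.…}, data: select{data: send[Unit].end, err: select{ack: μX.…, data: end}}, ack: offer{stop: send[Bool].μX.…, err: send[Unit].end}}
@3 offer ack  ✓  residual = offer{stop: send[Bool].μX.…, err: send[Unit].end}
@4 offer stop  ✓  residual = send[Bool].μX.…
@5 send[Bool]  ✓  residual = μX.…
@6 send[Unit]  ✓  residual = offer{retry: offer{retry: select{err: μX.…, data: μX.…}, done: recv[Int].μX.…}, data: select{data: send[Unit].end, err: select{ack: μX.…, data: end}}, ack: offer{stop: send[Bool].μX.…, err: send[Unit].end}}
trace exhausted — no violation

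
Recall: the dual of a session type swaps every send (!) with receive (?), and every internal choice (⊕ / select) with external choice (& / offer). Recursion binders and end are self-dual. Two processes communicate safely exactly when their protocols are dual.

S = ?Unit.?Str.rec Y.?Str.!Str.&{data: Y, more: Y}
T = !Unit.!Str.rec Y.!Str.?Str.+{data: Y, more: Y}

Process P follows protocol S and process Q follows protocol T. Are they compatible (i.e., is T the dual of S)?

YES

?Unit vs !Unit  ✓
  ?Str vs !Str  ✓
    rec Y vs rec Y  ✓ (rec unchanged)
      ?Str vs !Str  ✓
        !Str vs ?Str  ✓
          &{data,more} vs +{data,more}  ✓ labels match
            • data:
              Y vs Y  ✓
            • more:
              Y vs Y  ✓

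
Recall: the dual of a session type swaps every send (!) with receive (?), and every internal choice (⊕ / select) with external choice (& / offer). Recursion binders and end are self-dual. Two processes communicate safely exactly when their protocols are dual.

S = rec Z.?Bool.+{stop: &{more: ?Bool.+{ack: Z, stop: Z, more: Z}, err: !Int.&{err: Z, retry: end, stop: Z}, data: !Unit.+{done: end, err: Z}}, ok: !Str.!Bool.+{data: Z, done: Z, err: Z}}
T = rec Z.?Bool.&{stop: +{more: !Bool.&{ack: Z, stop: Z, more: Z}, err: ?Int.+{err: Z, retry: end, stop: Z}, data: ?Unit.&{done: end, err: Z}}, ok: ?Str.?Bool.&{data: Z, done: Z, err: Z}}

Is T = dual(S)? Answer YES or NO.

NO

rec Z ‖ rec Z  ✓ (rec unchanged)
  ?Bool ‖ ?Bool  ✗ same direction on both sides — not dual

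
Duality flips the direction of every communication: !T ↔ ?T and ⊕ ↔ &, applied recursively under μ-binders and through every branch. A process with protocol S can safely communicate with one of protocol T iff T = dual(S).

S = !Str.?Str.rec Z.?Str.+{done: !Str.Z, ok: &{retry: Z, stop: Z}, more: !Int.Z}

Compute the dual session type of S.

!Str = ?Str
  ?Str = !Str
    rec Z = rec Z  (binder kept)
      ?Str = !Str
        +{done,ok,more} = &{done,ok,more}  (internal→external)
          case done:
            !Str = ?Str
              dual(Z) = Z
          case ok:
            &{retry,stop} = +{retry,stop}  (&→⊕)
              case retry:
                dual(Z) = Z
              case stop:
                dual(Z) = Z
          case more:
            !Int = ?Int
              dual(Z) = Z

?Str.!Str.rec Z.!Str.&{done: ?Str.Z, ok: +{retry: Z, stop: Z}, more: ?Int.Z}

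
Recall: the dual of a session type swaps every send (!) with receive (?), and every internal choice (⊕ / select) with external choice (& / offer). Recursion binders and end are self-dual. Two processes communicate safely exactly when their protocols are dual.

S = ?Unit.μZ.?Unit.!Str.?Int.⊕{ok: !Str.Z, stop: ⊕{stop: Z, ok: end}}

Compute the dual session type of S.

!Unit.μZ.!Unit.?Str.!Int.&{ok: ?Str.Z, stop: &{stop: Z, ok: end}}

?Unit = !Unit
  μZ = μZ  (rec unchanged)
    ?Unit = !Unit
      !Str = ?Str
        ?Int = !Int
          ⊕{ok,stop} = &{ok,stop}  (internal→external)
            • ok:
              !Str = ?Str
                Z self-dual
            • stop:
              ⊕{stop,ok} = &{stop,ok}  (internal→external)
                • stop:
                  Z self-dual
                • ok:
                  end self-dual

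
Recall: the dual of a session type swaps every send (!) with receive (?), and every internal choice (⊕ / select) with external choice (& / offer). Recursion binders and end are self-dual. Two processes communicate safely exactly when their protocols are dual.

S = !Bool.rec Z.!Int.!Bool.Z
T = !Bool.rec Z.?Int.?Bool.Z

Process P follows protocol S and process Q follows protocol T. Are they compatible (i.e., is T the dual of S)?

NO

!Bool vs !Bool  ✗ same direction on both sides — not dual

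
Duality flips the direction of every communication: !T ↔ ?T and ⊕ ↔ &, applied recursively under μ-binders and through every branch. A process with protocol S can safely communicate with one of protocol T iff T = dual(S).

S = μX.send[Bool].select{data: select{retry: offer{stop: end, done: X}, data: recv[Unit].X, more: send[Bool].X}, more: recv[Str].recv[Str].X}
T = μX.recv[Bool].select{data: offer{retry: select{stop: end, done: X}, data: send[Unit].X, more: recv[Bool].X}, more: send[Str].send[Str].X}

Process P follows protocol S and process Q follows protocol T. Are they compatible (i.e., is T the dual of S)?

μX | μX  ok (binder kept)
  send[Bool] | recv[Bool]  ok
    select{data,more} | select{data,more}  ✗ choice polarity not flipped — not dual

NO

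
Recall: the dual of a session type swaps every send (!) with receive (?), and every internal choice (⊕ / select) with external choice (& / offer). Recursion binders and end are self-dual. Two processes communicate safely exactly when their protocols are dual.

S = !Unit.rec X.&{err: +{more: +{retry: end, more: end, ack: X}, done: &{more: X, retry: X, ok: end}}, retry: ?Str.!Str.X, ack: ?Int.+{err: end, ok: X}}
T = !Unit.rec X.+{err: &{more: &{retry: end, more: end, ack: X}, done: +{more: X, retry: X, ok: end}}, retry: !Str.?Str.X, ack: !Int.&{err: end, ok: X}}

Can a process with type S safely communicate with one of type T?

!Unit | !Unit  ✗ same direction on both sides — not dual

NO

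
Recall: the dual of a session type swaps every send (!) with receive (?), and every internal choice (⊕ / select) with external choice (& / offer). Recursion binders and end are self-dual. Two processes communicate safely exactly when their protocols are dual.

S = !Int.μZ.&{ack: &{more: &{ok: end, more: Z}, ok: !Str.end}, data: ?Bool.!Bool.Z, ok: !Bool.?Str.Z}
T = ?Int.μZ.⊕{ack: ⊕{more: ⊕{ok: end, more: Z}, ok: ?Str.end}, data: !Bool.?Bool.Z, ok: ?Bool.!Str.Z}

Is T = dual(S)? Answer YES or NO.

!Int ‖ ?Int  ✓
  μZ ‖ μZ  ✓ (binder kept)
    &{ack,data,ok} ‖ ⊕{ack,data,ok}  ✓ label sets agree
      [ack]
        &{more,ok} ‖ ⊕{more,ok}  ✓ label sets agree
          [more]
            &{ok,more} ‖ ⊕{ok,more}  ✓ label sets agree
              [ok]
                end ‖ end  ✓
              [more]
                Z ‖ Z  ✓
          [ok]
            !Str ‖ ?Str  ✓
              end ‖ end  ✓
      [data]
        ?Bool ‖ !Bool  ✓
          !Bool ‖ ?Bool  ✓
            Z ‖ Z  ✓
      [ok]
        !Bool ‖ ?Bool  ✓
          ?Str ‖ !Str  ✓
            Z ‖ Z  ✓

YES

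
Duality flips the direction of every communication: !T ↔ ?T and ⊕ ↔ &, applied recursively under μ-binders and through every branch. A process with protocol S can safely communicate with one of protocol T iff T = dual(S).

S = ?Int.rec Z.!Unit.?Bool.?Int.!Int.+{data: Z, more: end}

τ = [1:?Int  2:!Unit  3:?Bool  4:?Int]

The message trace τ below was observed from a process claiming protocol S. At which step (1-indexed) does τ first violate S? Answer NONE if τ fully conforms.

@1 ?Int  ✓  state: rec Z.…
@2 !Unit  ✓  state: ?Bool.?Int.!Int.+{data: rec Z.…, more: end}
@3 ?Bool  ✓  state: ?Int.!Int.+{data: rec Z.…, more: end}
@4 ?Int  ✓  state: !Int.+{data: rec Z.…, more: end}
all 4 steps conform

NONE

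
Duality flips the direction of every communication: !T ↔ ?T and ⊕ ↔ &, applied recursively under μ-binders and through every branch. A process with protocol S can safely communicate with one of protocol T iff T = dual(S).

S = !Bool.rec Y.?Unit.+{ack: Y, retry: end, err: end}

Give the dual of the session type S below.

!Bool = ?Bool
  rec Y = rec Y  (rec unchanged)
    ?Unit = !Unit
      +{ack,retry,err} = &{ack,retry,err}  (internal→external)
        case ack:
          Y ↦ Y
        case retry:
          end ↦ end
        case err:
          end ↦ end

?Bool.rec Y.!Unit.&{ack: Y, retry: end, err: end}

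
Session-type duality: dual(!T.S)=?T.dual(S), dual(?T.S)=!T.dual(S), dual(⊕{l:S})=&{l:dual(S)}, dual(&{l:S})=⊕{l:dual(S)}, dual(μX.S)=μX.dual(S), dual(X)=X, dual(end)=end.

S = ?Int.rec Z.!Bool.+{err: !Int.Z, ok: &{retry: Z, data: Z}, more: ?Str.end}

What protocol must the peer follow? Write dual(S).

!Int.rec Z.?Bool.&{err: ?Int.Z, ok: +{retry: Z, data: Z}, more: !Str.end}

?Int = !Int
  rec Z = rec Z  (rec unchanged)
    !Bool = ?Bool
      +{err,ok,more} = &{err,ok,more}  (⊕→&)
        case err:
          !Int = ?Int
            Z self-dual
        case ok:
          &{retry,data} = +{retry,data}  (&→⊕)
            case retry:
              Z self-dual
            case data:
              Z self-dual
        case more:
          ?Str = !Str
            end self-dual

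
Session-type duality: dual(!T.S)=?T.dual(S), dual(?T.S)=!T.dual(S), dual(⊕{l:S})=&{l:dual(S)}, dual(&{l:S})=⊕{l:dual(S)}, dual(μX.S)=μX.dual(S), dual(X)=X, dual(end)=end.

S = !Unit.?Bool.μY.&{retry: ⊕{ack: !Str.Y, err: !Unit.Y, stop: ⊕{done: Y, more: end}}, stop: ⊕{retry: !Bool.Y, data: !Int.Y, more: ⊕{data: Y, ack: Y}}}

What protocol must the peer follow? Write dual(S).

?Unit.!Bool.μY.⊕{retry: &{ack: ?Str.Y, err: ?Unit.Y, stop: &{done: Y, more: end}}, stop: &{retry: ?Bool.Y, data: ?Int.Y, more: &{data: Y, ack: Y}}}

!Unit = ?Unit
  ?Bool = !Bool
    μY = μY  (rec unchanged)
      &{retry,stop} = ⊕{retry,stop}  (offer→select)
        • retry:
          ⊕{ack,err,stop} = &{ack,err,stop}  (internal→external)
            • ack:
              !Str = ?Str
                Y self-dual
            • err:
              !Unit = ?Unit
                Y self-dual
            • stop:
              ⊕{done,more} = &{done,more}  (internal→external)
                • done:
                  Y self-dual
                • more:
                  end self-dual
        • stop:
          ⊕{retry,data,more} = &{retry,data,more}  (internal→external)
            • retry:
              !Bool = ?Bool
                Y self-dual
            • data:
              !Int = ?Int
                Y self-dual
            • more:
              ⊕{data,ack} = &{data,ack}  (internal→external)
                • data:
                  Y self-dual
                • ack:
                  Y self-dual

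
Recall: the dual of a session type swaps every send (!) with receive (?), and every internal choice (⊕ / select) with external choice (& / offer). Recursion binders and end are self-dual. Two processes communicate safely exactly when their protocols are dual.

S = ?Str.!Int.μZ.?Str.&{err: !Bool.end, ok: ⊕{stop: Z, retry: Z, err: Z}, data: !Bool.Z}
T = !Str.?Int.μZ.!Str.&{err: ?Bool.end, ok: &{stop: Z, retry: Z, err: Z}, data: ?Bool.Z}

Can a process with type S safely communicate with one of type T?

NO

?Str vs !Str  ✓
  !Int vs ?Int  ✓
    μZ vs μZ  ✓ (rec unchanged)
      ?Str vs !Str  ✓
        &{err,ok,data} vs &{err,ok,data}  ✗ choice polarity not flipped — not dual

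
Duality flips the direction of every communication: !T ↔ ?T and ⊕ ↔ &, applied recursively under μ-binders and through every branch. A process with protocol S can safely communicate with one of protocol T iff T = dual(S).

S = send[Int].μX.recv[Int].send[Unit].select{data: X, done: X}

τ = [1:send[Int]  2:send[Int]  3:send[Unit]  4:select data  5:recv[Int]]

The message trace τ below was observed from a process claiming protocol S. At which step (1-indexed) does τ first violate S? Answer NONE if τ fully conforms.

2

@1 send[Int]  match  state: μX.…
@2 got send[Int], protocol expects recv[Int]  ✗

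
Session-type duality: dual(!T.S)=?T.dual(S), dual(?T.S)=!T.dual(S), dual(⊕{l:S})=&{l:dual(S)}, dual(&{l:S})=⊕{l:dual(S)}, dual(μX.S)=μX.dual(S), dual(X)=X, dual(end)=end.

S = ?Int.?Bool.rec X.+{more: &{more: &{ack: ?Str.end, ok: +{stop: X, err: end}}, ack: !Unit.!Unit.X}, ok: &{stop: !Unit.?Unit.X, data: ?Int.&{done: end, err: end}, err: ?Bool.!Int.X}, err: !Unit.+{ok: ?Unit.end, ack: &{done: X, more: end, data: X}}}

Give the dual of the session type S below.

?Int → !Int
  ?Bool → !Bool
    rec X → rec X  (μ self-dual)
      +{more,ok,err} → &{more,ok,err}  (select→offer)
        [more]
          &{more,ack} → +{more,ack}  (offer→select)
            [more]
              &{ack,ok} → +{ack,ok}  (offer→select)
                [ack]
                  ?Str → !Str
                    dual(end) = end
                [ok]
                  +{stop,err} → &{stop,err}  (select→offer)
                    [stop]
                      dual(X) = X
                    [err]
                      dual(end) = end
            [ack]
              !Unit → ?Unit
                !Unit → ?Unit
                  dual(X) = X
        [ok]
          &{stop,data,err} → +{stop,data,err}  (offer→select)
            [stop]
              !Unit → ?Unit
                ?Unit → !Unit
                  dual(X) = X
            [data]
              ?Int → !Int
                &{done,err} → +{done,err}  (offer→select)
                  [done]
                    dual(end) = end
                  [err]
                    dual(end) = end
            [err]
              ?Bool → !Bool
                !Int → ?Int
                  dual(X) = X
        [err]
          !Unit → ?Unit
            +{ok,ack} → &{ok,ack}  (select→offer)
              [ok]
                ?Unit → !Unit
                  dual(end) = end
              [ack]
                &{done,more,data} → +{done,more,data}  (offer→select)
                  [done]
                    dual(X) = X
                  [more]
                    dual(end) = end
                  [data]
                    dual(X) = X

!Int.!Bool.rec X.&{more: +{more: +{ack: !Str.end, ok: &{stop: X, err: end}}, ack: ?Unit.?Unit.X}, ok: +{stop: ?Unit.!Unit.X, data: !Int.+{done: end, err: end}, err: !Bool.?Int.X}, err: ?Unit.&{ok: !Unit.end, ack: +{done: X, more: end, data: X}}}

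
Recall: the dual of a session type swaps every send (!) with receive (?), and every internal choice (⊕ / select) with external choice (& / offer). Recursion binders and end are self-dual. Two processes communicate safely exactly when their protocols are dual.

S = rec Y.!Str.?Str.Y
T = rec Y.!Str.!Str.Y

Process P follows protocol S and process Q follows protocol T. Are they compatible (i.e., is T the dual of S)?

rec Y | rec Y  ok (rec unchanged)
  !Str | !Str  ✗ same direction on both sides — not dual

NO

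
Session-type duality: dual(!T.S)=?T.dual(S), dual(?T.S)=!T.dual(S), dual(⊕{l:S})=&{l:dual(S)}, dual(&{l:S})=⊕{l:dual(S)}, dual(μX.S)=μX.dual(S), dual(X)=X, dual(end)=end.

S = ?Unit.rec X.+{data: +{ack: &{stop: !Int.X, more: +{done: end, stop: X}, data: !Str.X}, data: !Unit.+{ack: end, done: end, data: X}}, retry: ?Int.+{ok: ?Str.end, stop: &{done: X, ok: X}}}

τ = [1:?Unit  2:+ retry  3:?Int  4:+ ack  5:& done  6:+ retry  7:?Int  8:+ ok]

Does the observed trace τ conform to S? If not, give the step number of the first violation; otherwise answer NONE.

4

[1] ?Unit  match  residual = rec X.…
[2] + retry  match  residual = ?Int.+{ok: ?Str.end, stop: &{done: rec X.…, ok: rec X.…}}
[3] ?Int  match  residual = +{ok: ?Str.end, stop: &{done: rec X.…, ok: rec X.…}}
[4] got + ack, protocol expects + ok or + stop  ✗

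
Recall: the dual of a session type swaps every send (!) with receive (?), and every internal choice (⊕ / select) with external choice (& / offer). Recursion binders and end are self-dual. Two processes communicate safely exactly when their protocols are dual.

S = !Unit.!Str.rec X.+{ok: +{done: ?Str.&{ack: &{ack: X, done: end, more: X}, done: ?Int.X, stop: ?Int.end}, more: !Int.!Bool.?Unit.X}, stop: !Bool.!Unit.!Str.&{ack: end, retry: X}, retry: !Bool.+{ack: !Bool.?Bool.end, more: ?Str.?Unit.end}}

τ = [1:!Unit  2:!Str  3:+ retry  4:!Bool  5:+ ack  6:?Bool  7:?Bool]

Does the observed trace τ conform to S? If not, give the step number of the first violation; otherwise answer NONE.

6

[1] !Unit  ok  state: !Str.rec X.…
[2] !Str  ok  state: rec X.…
[3] + retry  ok  state: !Bool.+{ack: !Bool.?Bool.end, more: ?Str.?Unit.end}
[4] !Bool  ok  state: +{ack: !Bool.?Bool.end, more: ?Str.?Unit.end}
[5] + ack  ok  state: !Bool.?Bool.end
[6] got ?Bool, protocol expects !Bool  ✗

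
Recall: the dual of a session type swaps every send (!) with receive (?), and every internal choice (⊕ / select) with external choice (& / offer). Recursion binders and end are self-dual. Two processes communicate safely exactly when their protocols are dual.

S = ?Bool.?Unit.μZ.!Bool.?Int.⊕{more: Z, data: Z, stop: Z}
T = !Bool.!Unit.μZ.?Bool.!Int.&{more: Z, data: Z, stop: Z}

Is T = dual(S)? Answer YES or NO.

YES

?Bool ‖ !Bool  ✓
  ?Unit ‖ !Unit  ✓
    μZ ‖ μZ  ✓ (rec unchanged)
      !Bool ‖ ?Bool  ✓
        ?Int ‖ !Int  ✓
          ⊕{more,data,stop} ‖ &{more,data,stop}  ✓ labels match
            [more]
              Z ‖ Z  ✓
            [data]
              Z ‖ Z  ✓
            [stop]
              Z ‖ Z  ✓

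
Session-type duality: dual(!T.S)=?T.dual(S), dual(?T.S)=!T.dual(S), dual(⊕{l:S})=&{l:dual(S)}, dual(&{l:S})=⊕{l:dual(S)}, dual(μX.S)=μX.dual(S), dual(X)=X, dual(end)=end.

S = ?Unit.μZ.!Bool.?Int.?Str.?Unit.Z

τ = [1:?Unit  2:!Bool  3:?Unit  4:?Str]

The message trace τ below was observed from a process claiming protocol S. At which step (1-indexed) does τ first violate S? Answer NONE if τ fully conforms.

3

step 1: ?Unit  ok  residual = μZ.…
step 2: !Bool  ok  residual = ?Int.?Str.?Unit.μZ.…
step 3: got ?Unit, protocol expects ?Int  ✗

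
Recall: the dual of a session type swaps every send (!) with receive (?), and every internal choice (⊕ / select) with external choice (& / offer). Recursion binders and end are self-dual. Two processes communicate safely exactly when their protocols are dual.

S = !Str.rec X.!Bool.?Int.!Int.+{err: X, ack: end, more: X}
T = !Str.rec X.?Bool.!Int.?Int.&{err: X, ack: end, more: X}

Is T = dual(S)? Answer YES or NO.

!Str | !Str  ✗ same direction on both sides — not dual

NO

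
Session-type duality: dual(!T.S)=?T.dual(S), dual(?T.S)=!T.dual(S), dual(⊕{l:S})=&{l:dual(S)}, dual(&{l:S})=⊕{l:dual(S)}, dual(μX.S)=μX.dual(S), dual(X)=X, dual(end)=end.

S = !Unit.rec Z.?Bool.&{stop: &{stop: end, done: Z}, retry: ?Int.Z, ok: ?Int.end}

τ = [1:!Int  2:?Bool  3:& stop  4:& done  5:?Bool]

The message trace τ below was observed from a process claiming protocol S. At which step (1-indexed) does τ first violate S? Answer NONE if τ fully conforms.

1

@1 got !Int, protocol expects !Unit  ✗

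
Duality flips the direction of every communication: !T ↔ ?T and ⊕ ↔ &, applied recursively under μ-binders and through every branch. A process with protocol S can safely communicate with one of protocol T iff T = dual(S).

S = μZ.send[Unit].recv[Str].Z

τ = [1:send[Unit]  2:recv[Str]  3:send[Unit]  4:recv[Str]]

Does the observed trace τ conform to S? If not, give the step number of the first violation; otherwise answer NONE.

NONE

[1] send[Unit]  ok  state: recv[Str].μZ.…
[2] recv[Str]  ok  state: μZ.…
[3] send[Unit]  ok  state: recv[Str].μZ.…
[4] recv[Str]  ok  state: μZ.…
τ conforms to S (length 4)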